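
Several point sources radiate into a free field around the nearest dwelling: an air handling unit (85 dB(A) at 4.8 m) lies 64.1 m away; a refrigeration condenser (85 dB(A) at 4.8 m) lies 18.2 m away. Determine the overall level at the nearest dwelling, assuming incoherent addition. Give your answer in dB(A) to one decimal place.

73.8 dB(A)

Propagate each source to the receiver with L = L_ref − 20·log₁₀(r/r_ref), then add intensities.
air handling unit: 85 − 20·log₁₀(64.1/4.8) = 85 − 22.51 = 62.49 dB(A).
refrigeration condenser: 85 − 20·log₁₀(18.2/4.8) = 85 − 11.58 = 73.42 dB(A).
Σ 10^(L/10) = 2.377e+07 → L_total = 10·log₁₀(2.377e+07) = 73.76 dB(A).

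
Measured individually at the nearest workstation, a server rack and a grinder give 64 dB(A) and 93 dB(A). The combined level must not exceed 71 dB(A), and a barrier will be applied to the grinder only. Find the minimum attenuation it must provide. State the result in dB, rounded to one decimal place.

23.0 dB

Everything except the grinder sums to 10^(64/10) = 2.512e+06 in linear terms, 64.00 dB(A).
The limit corresponds to 10^(71/10) = 1.259e+07; subtracting the fixed part leaves 1.008e+07 for the grinder, i.e. 70.03 dB(A).
So the grinder must be reduced from 93 to 70.03 dB(A): IL = 22.97 dB.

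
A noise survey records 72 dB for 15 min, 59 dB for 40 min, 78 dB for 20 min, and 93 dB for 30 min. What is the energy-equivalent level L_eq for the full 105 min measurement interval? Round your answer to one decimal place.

L_eq = 10·log₁₀[(1/T)·Σ tᵢ·10^(Lᵢ/10)] with T = 105 min.
Σ tᵢ·10^(Lᵢ/10) = 15·10^(72/10) + 40·10^(59/10) + 20·10^(78/10) + 30·10^(93/10) = 6.139e+10.
L_eq = 10·log₁₀(6.139e+10/105) = 87.67 dB.

87.7 dB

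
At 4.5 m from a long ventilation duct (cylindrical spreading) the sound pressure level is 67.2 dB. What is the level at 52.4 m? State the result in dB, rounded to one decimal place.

56.5 dB

Line-source attenuation: ΔL = 10·log₁₀(r₂/r₁) = 10·log₁₀(52.4/4.5) = 10.661 dB.
L₂ = 67.2 − 10·log₁₀(52.4/4.5) = 67.2 − 10.661 = 56.54 dB.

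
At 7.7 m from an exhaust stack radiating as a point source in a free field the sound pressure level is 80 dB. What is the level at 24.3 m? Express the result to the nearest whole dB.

Point-source attenuation: ΔL = 20·log₁₀(r₂/r₁) = 20·log₁₀(24.3/7.7) = 9.982 dB.
L₂ = 80 − 20·log₁₀(24.3/7.7) = 80 − 9.982 = 70.02 dB.

70 dB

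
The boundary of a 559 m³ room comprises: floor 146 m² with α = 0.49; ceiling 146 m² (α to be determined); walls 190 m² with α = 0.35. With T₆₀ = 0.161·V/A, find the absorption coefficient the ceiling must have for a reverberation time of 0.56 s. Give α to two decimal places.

A = 0.161·V/T₆₀ = 0.161·559/0.56 = 160.71 m² sabins.
Absorption from the other surfaces = 146·0.49 + 190·0.35 = 138.04 m², so the ceiling must supply 22.67 m² over 146 m².
α = 22.67/146 = 0.155.

0.16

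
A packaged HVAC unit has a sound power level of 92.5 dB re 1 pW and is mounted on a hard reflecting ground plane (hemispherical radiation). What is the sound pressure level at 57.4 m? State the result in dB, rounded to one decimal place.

The power spreads over a hemisphere of area 2π·r², so L_p = L_w − 10·log₁₀(2π·r²).
2π·r² = 2.07e+04 m², 10·log₁₀ of that is 43.160 dB.
L_p = 92.5 − 43.160 = 49.34 dB.

49.3 dB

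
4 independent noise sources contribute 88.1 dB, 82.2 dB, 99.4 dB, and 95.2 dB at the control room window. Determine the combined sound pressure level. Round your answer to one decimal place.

101.1 dB

For uncorrelated sources the intensities add, so convert each level to linear form, sum, and take 10·log₁₀ of the total.
Σ 10^(L/10) = 10^(88.1/10) + 10^(82.2/10) + 10^(99.4/10) + 10^(95.2/10) = 1.283e+10.
L_total = 10·log₁₀(1.283e+10) = 101.08 dB.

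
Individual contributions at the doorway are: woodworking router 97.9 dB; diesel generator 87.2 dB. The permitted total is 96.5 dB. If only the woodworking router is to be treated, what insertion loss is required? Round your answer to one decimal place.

Everything except the woodworking router sums to 10^(87.2/10) = 5.248e+08 in linear terms, 87.20 dB.
The limit corresponds to 10^(96.5/10) = 4.467e+09; subtracting the fixed part leaves 3.942e+09 for the woodworking router, i.e. 95.96 dB.
Required insertion loss = 97.9 − 95.96 = 1.94 dB.

1.9 dB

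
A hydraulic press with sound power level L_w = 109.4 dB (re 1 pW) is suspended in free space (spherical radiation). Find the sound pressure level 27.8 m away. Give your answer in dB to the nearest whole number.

70 dB

L_p = L_w − 10·log₁₀(4π·r²) with r = 27.8 m.
4π·r² = 9712 m², 10·log₁₀ of that is 39.873 dB.
L_p = 109.4 − 39.873 = 69.53 dB.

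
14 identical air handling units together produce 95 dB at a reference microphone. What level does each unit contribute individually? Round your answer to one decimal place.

Dividing the total intensity by 14 lowers the level by 10·log₁₀ 14 = 11.461 dB: L₁ = 95 − 11.461.

83.5 dB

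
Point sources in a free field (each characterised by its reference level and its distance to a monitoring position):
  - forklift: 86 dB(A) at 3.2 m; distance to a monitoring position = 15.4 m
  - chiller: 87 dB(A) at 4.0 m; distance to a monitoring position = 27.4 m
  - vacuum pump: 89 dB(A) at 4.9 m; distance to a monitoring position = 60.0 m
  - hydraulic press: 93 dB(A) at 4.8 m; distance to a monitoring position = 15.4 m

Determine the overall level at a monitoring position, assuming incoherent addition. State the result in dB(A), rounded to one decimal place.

83.6 dB(A)

First find each source's level at the receiver (point-source: −20·log₁₀(r/r_ref)), then combine on an intensity basis.
forklift: 86 − 20·log₁₀(15.4/3.2) = 86 − 13.65 = 72.35 dB(A).
chiller: 87 − 20·log₁₀(27.4/4.0) = 87 − 16.71 = 70.29 dB(A).
vacuum pump: 89 − 20·log₁₀(60.0/4.9) = 89 − 21.76 = 67.24 dB(A).
hydraulic press: 93 − 20·log₁₀(15.4/4.8) = 93 − 10.13 = 82.87 dB(A).
Σ 10^(L/10) = 2.270e+08 → L_total = 10·log₁₀(2.270e+08) = 83.56 dB(A).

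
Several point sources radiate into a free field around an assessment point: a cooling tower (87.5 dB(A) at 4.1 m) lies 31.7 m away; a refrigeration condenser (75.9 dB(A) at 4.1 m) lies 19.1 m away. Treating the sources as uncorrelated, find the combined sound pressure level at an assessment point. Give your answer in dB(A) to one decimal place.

Propagate each source to the receiver with L = L_ref − 20·log₁₀(r/r_ref), then add intensities.
cooling tower: 87.5 − 20·log₁₀(31.7/4.1) = 87.5 − 17.77 = 69.73 dB(A).
refrigeration condenser: 75.9 − 20·log₁₀(19.1/4.1) = 75.9 − 13.36 = 62.54 dB(A).
Σ 10^(L/10) = 1.120e+07 → L_total = 10·log₁₀(1.120e+07) = 70.49 dB(A).

70.5 dB(A)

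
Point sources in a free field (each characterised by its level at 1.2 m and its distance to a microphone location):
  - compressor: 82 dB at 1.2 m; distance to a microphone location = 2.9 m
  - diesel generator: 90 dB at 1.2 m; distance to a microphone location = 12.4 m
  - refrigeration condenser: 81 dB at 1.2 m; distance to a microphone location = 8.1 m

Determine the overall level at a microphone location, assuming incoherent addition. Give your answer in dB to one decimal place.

Propagate each source to the receiver with L = L_ref − 20·log₁₀(r/r_ref), then add intensities.
compressor: 82 − 20·log₁₀(2.9/1.2) = 82 − 7.66 = 74.34 dB.
diesel generator: 90 − 20·log₁₀(12.4/1.2) = 90 − 20.28 = 69.72 dB.
refrigeration condenser: 81 − 20·log₁₀(8.1/1.2) = 81 − 16.59 = 64.41 dB.
Σ 10^(L/10) = 3.927e+07 → L_total = 10·log₁₀(3.927e+07) = 75.94 dB.

75.9 dB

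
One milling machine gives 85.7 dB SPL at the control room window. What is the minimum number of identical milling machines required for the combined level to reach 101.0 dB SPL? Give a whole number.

34

N identical sources give L₁ + 10·log₁₀ N, so require 10·log₁₀ N ≥ 101.0 − 85.7 = 15.3 dB.
N ≥ 10^(15.3/10) = 33.884, so N = 34.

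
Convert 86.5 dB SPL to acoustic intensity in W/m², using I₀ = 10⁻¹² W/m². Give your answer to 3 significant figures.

I = I₀·10^(L/10) = 10⁻¹² × 10^(86.5/10) = 10^(-3.350).

0.000447 W/m²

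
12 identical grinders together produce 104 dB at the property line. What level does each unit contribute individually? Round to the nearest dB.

93 dB

For N identical incoherent sources L_total = L₁ + 10·log₁₀ N, so L₁ = 104 − 10·log₁₀(12) = 104 − 10.792.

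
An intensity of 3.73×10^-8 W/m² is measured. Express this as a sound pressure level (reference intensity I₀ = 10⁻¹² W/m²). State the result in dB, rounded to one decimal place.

I/I₀ = 3.73×10^-8/10⁻¹² = 3.73×10^4, and L = 10·log₁₀(I/I₀).
L = 10·(0.5717 + 4) = 45.72 dB.

45.7 dB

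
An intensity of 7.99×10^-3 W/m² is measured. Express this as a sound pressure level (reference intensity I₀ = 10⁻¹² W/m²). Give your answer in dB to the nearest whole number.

I/I₀ = 7.99×10^-3/10⁻¹² = 7.99×10^9, and L = 10·log₁₀(I/I₀).
L = 10·(0.9025 + 9) = 99.03 dB.

99 dB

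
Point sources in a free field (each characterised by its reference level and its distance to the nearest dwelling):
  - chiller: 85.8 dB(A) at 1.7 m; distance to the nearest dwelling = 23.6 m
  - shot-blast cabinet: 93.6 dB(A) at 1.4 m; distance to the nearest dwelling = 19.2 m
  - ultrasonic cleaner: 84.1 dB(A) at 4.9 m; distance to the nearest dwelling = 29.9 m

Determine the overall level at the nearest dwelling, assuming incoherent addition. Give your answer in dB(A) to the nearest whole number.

Apply inverse-square spreading to bring every level to the receiver, then sum 10^(L/10).
chiller: 85.8 − 20·log₁₀(23.6/1.7) = 85.8 − 22.85 = 62.95 dB(A).
shot-blast cabinet: 93.6 − 20·log₁₀(19.2/1.4) = 93.6 − 22.74 = 70.86 dB(A).
ultrasonic cleaner: 84.1 − 20·log₁₀(29.9/4.9) = 84.1 − 15.71 = 68.39 dB(A).
Σ 10^(L/10) = 2.106e+07 → L_total = 10·log₁₀(2.106e+07) = 73.23 dB(A).

73 dB(A)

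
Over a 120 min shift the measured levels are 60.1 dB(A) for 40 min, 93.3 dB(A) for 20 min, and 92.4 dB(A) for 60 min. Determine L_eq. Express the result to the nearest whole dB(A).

91 dB(A)

The energy average is taken in the linear domain: L_eq = 10·log₁₀[(Σ tᵢ·10^(Lᵢ/10))/T], T = 120 min.
Σ tᵢ·10^(Lᵢ/10) = 40·10^(60.1/10) + 20·10^(93.3/10) + 60·10^(92.4/10) = 1.471e+11.
L_eq = 10·log₁₀(1.471e+11/120) = 90.88 dB(A).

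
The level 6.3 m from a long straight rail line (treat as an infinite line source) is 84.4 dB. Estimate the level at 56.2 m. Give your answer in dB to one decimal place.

For a line source, L₂ = L₁ − 10·log₁₀(r₂/r₁).
L₂ = 84.4 − 10·log₁₀(56.2/6.3) = 84.4 − 9.504 = 74.90 dB.

74.9 dB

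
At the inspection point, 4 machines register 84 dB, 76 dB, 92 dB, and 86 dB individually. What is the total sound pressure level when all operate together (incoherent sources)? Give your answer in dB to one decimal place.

Incoherent sources combine by intensity addition: L_total = 10·log₁₀(Σ 10^(L_i/10)).
Σ 10^(L/10) = 10^(84/10) + 10^(76/10) + 10^(92/10) + 10^(86/10) = 2.274e+09.
L_total = 10·log₁₀(2.274e+09) = 93.57 dB.

93.6 dB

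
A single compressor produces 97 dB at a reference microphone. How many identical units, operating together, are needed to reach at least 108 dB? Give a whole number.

13

Need L₁ + 10·log₁₀ N ≥ 108, i.e. log₁₀ N ≥ 1.10.
N ≥ 10^(11.0/10) = 12.589, so N = 13.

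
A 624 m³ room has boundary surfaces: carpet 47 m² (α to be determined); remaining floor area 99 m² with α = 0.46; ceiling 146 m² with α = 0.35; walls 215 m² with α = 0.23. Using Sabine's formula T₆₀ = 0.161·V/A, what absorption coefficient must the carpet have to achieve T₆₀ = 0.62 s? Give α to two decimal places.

0.34

A = 0.161·V/T₆₀ = 0.161·624/0.62 = 162.04 m² sabins.
Absorption from the other surfaces = 99·0.46 + 146·0.35 + 215·0.23 = 146.09 m², so the carpet must supply 15.95 m² over 47 m².
α = 15.95/47 = 0.339.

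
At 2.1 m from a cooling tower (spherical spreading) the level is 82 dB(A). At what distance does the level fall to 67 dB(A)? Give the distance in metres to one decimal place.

The 15.0 dB drop corresponds to a distance ratio of 10^(15.0/20) for a point source.
r₂ = 2.1·10^((82−67)/20) = 2.1·10^(15.0/20) = 11.81 m.

11.8 m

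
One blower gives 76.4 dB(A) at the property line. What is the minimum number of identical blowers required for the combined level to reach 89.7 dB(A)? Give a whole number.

The shortfall is 89.7 − 76.4 = 13.3 dB, and N units add 10·log₁₀ N, so need 10·log₁₀ N ≥ 13.3.
N ≥ 10^(13.3/10) = 21.380, so N = 22.

22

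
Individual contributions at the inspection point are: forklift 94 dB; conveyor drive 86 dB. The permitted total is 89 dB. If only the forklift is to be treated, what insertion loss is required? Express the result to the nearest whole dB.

8 dB

Everything except the forklift sums to 10^(86/10) = 3.981e+08 in linear terms, 86.00 dB.
To meet 89 dB overall, the treated forklift may contribute at most 10^(89/10) − 3.981e+08 = 3.962e+08, i.e. 85.98 dB.
So the forklift must be reduced from 94 to 85.98 dB: IL = 8.02 dB.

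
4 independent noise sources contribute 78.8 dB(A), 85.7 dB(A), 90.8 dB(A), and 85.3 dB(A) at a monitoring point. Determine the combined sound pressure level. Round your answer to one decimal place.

For uncorrelated sources the intensities add, so convert each level to linear form, sum, and take 10·log₁₀ of the total.
Σ 10^(L/10) = 10^(78.8/10) + 10^(85.7/10) + 10^(90.8/10) + 10^(85.3/10) = 1.989e+09.
L_total = 10·log₁₀(1.989e+09) = 92.99 dB(A).

93.0 dB(A)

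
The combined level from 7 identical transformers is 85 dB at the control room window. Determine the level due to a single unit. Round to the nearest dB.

For N identical incoherent sources L_total = L₁ + 10·log₁₀ N, so L₁ = 85 − 10·log₁₀(7) = 85 − 8.451.

77 dB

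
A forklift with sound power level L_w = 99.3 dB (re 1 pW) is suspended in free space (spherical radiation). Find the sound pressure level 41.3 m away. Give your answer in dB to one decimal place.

Free-field spherical radiation: L_p = L_w − 10·log₁₀(4π·r²), r = 41.3 m.
4π·r² = 2.143e+04 m², 10·log₁₀ of that is 43.311 dB.
L_p = 99.3 − 43.311 = 55.99 dB.

56.0 dB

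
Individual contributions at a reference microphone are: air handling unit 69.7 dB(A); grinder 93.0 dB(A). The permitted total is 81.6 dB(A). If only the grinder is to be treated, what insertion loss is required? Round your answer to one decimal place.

Everything except the grinder sums to 10^(69.7/10) = 9.333e+06 in linear terms, 69.70 dB(A).
To meet 81.6 dB(A) overall, the treated grinder may contribute at most 10^(81.6/10) − 9.333e+06 = 1.352e+08, i.e. 81.31 dB(A).
So the grinder must be reduced from 93.0 to 81.31 dB(A): IL = 11.69 dB.

11.7 dB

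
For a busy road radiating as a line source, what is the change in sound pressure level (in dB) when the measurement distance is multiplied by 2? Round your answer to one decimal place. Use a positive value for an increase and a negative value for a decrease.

With cylindrical spreading the level changes by −10·log₁₀(r₂/r₁).
ΔL = −10·log₁₀(2) = -3.01 dB.

-3.0 dB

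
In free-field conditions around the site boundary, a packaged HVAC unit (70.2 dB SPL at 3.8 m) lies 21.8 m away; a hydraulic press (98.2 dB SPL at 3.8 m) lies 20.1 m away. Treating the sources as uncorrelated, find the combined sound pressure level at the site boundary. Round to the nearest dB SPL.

Propagate each source to the receiver with L = L_ref − 20·log₁₀(r/r_ref), then add intensities.
packaged HVAC unit: 70.2 − 20·log₁₀(21.8/3.8) = 70.2 − 15.17 = 55.03 dB SPL.
hydraulic press: 98.2 − 20·log₁₀(20.1/3.8) = 98.2 − 14.47 = 83.73 dB SPL.
Σ 10^(L/10) = 2.365e+08 → L_total = 10·log₁₀(2.365e+08) = 83.74 dB SPL.

84 dB SPL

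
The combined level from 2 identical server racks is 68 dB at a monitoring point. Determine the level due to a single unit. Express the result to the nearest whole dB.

65 dB

Dividing the total intensity by 2 lowers the level by 10·log₁₀ 2 = 3.010 dB: L₁ = 68 − 3.010.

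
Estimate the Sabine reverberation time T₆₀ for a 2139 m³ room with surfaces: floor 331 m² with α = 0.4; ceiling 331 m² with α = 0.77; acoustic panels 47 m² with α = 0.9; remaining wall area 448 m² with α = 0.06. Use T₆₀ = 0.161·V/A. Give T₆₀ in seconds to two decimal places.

A = Σ Sᵢαᵢ = 331·0.4 + 331·0.77 + 47·0.9 + 448·0.06 = 456.45 m².
T₆₀ = 0.161·V/A = 0.161·2139/456.45 = 0.754 s.

0.75 s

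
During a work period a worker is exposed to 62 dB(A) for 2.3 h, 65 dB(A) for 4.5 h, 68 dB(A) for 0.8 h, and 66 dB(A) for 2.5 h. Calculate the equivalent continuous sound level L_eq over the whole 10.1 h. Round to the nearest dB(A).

65 dB(A)

Weight each interval's intensity by its duration and average over T = 10.1 h:
Σ tᵢ·10^(Lᵢ/10) = 2.3·10^(62/10) + 4.5·10^(65/10) + 0.8·10^(68/10) + 2.5·10^(66/10) = 3.288e+07.
L_eq = 10·log₁₀(3.288e+07/10.1) = 65.13 dB(A).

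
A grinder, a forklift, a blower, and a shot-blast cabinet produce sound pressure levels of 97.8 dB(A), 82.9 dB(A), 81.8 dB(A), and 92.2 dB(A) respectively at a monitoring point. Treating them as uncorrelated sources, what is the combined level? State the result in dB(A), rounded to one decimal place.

99.0 dB(A)

Incoherent sources combine by intensity addition: L_total = 10·log₁₀(Σ 10^(L_i/10)).
Σ 10^(L/10) = 10^(97.8/10) + 10^(82.9/10) + 10^(81.8/10) + 10^(92.2/10) = 8.032e+09.
L_total = 10·log₁₀(8.032e+09) = 99.05 dB(A).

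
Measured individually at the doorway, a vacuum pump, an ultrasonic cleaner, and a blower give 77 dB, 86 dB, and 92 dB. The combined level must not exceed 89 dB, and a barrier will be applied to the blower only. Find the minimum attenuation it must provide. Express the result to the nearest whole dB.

Fixed contribution from the other sources: Σ 10^(L/10) = 10^(77/10) + 10^(86/10) = 4.482e+08 (86.51 dB).
The limit corresponds to 10^(89/10) = 7.943e+08; subtracting the fixed part leaves 3.461e+08 for the blower, i.e. 85.39 dB.
Required insertion loss = 92 − 85.39 = 6.61 dB.

7 dB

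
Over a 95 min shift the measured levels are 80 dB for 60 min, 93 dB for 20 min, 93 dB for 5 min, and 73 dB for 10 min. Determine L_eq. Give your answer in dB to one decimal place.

L_eq = 10·log₁₀[(1/T)·Σ tᵢ·10^(Lᵢ/10)] with T = 95 min.
Σ tᵢ·10^(Lᵢ/10) = 60·10^(80/10) + 20·10^(93/10) + 5·10^(93/10) + 10·10^(73/10) = 5.608e+10.
L_eq = 10·log₁₀(5.608e+10/95) = 87.71 dB.

87.7 dB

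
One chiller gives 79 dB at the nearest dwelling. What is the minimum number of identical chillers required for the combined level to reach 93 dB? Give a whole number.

N identical sources give L₁ + 10·log₁₀ N, so require 10·log₁₀ N ≥ 93 − 79 = 14.0 dB.
N ≥ 10^(14.0/10) = 25.119, so N = 26.

26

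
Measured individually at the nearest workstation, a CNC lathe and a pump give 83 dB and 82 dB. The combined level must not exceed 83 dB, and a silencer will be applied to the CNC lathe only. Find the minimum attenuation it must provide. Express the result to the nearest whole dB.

Fixed contribution from the other source: Σ 10^(L/10) = 10^(82/10) = 1.585e+08 (82.00 dB).
To meet 83 dB overall, the treated CNC lathe may contribute at most 10^(83/10) − 1.585e+08 = 4.104e+07, i.e. 76.13 dB.
So the CNC lathe must be reduced from 83 to 76.13 dB: IL = 6.87 dB.

7 dB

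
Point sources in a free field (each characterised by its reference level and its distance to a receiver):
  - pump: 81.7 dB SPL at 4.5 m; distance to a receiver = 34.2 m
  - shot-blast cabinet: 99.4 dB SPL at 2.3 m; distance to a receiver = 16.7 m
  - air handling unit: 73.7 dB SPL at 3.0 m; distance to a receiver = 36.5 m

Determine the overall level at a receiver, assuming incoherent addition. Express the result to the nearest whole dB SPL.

First find each source's level at the receiver (point-source: −20·log₁₀(r/r_ref)), then combine on an intensity basis.
pump: 81.7 − 20·log₁₀(34.2/4.5) = 81.7 − 17.62 = 64.08 dB SPL.
shot-blast cabinet: 99.4 − 20·log₁₀(16.7/2.3) = 99.4 − 17.22 = 82.18 dB SPL.
air handling unit: 73.7 − 20·log₁₀(36.5/3.0) = 73.7 − 21.70 = 52.00 dB SPL.
Σ 10^(L/10) = 1.679e+08 → L_total = 10·log₁₀(1.679e+08) = 82.25 dB SPL.

82 dB SPL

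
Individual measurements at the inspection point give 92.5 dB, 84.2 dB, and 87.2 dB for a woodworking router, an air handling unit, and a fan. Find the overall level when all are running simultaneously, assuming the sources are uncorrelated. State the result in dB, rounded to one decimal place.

94.1 dB

Incoherent sources combine by intensity addition: L_total = 10·log₁₀(Σ 10^(L_i/10)).
Σ 10^(L/10) = 10^(92.5/10) + 10^(84.2/10) + 10^(87.2/10) = 2.566e+09.
L_total = 10·log₁₀(2.566e+09) = 94.09 dB.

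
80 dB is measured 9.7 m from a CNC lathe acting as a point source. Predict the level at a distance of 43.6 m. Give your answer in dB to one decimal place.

66.9 dB

Spherical spreading from a point source gives a 20·log₁₀(r₂/r₁) drop.
L₂ = 80 − 20·log₁₀(43.6/9.7) = 80 − 13.054 = 66.95 dB.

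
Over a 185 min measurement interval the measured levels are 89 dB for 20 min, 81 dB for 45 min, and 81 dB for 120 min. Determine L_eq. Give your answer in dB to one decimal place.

83.0 dB

L_eq = 10·log₁₀[(1/T)·Σ tᵢ·10^(Lᵢ/10)] with T = 185 min.
Σ tᵢ·10^(Lᵢ/10) = 20·10^(89/10) + 45·10^(81/10) + 120·10^(81/10) = 3.666e+10.
L_eq = 10·log₁₀(3.666e+10/185) = 82.97 dB.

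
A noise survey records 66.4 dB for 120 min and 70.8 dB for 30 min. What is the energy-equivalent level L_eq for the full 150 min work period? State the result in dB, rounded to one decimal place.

L_eq = 10·log₁₀[(1/T)·Σ tᵢ·10^(Lᵢ/10)] with T = 150 min.
Σ tᵢ·10^(Lᵢ/10) = 120·10^(66.4/10) + 30·10^(70.8/10) = 8.845e+08.
L_eq = 10·log₁₀(8.845e+08/150) = 67.71 dB.

67.7 dB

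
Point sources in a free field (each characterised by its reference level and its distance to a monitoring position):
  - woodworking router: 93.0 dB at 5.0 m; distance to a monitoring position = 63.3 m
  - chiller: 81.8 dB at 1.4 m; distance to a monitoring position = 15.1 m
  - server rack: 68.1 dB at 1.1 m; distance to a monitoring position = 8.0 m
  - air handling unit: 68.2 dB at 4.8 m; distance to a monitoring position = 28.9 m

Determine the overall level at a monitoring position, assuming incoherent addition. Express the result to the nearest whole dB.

First find each source's level at the receiver (point-source: −20·log₁₀(r/r_ref)), then combine on an intensity basis.
woodworking router: 93.0 − 20·log₁₀(63.3/5.0) = 93.0 − 22.05 = 70.95 dB.
chiller: 81.8 − 20·log₁₀(15.1/1.4) = 81.8 − 20.66 = 61.14 dB.
server rack: 68.1 − 20·log₁₀(8.0/1.1) = 68.1 − 17.23 = 50.87 dB.
air handling unit: 68.2 − 20·log₁₀(28.9/4.8) = 68.2 − 15.59 = 52.61 dB.
Σ 10^(L/10) = 1.405e+07 → L_total = 10·log₁₀(1.405e+07) = 71.48 dB.

71 dB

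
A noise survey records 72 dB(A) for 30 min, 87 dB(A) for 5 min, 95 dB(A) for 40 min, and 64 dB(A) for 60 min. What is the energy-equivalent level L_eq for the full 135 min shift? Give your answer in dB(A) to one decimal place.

L_eq = 10·log₁₀[(1/T)·Σ tᵢ·10^(Lᵢ/10)] with T = 135 min.
Σ tᵢ·10^(Lᵢ/10) = 30·10^(72/10) + 5·10^(87/10) + 40·10^(95/10) + 60·10^(64/10) = 1.296e+11.
L_eq = 10·log₁₀(1.296e+11/135) = 89.82 dB(A).

89.8 dB(A)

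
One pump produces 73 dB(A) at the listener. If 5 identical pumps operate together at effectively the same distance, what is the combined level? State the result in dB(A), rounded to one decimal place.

With 5 equal, uncorrelated contributions the intensity is 5× that of one unit, giving a rise of 10·log₁₀ 5.
L_total = 73 + 10·log₁₀(5) = 73 + 6.990 = 79.99 dB(A).

80.0 dB(A)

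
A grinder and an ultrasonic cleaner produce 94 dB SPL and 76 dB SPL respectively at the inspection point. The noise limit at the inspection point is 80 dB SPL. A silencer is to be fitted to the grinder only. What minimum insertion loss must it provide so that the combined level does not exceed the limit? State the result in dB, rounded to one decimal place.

16.2 dB

Everything except the grinder sums to 10^(76/10) = 3.981e+07 in linear terms, 76.00 dB SPL.
To meet 80 dB SPL overall, the treated grinder may contribute at most 10^(80/10) − 3.981e+07 = 6.019e+07, i.e. 77.80 dB SPL.
So the grinder must be reduced from 94 to 77.80 dB SPL: IL = 16.20 dB.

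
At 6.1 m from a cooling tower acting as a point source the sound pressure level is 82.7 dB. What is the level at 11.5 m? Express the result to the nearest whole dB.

Spherical spreading from a point source gives a 20·log₁₀(r₂/r₁) drop.
L₂ = 82.7 − 20·log₁₀(11.5/6.1) = 82.7 − 5.507 = 77.19 dB.

77 dB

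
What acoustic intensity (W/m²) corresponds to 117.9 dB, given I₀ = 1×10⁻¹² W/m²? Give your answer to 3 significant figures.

I = I₀·10^(L/10) = 10⁻¹² × 10^(117.9/10) = 10^(-0.210).

0.617 W/m²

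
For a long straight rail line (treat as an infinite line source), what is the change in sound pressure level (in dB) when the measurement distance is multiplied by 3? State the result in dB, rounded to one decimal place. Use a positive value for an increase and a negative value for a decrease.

Line-source spreading: ΔL = −10·log₁₀(r₂/r₁).
ΔL = −10·log₁₀(3) = -4.77 dB.

-4.8 dB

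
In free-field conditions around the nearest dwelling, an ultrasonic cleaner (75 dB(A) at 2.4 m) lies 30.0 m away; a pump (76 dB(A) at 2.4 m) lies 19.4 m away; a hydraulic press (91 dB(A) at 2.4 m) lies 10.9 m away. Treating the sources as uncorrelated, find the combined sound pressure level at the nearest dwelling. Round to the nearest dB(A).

First find each source's level at the receiver (point-source: −20·log₁₀(r/r_ref)), then combine on an intensity basis.
ultrasonic cleaner: 75 − 20·log₁₀(30.0/2.4) = 75 − 21.94 = 53.06 dB(A).
pump: 76 − 20·log₁₀(19.4/2.4) = 76 − 18.15 = 57.85 dB(A).
hydraulic press: 91 − 20·log₁₀(10.9/2.4) = 91 − 13.14 = 77.86 dB(A).
Σ 10^(L/10) = 6.185e+07 → L_total = 10·log₁₀(6.185e+07) = 77.91 dB(A).

78 dB(A)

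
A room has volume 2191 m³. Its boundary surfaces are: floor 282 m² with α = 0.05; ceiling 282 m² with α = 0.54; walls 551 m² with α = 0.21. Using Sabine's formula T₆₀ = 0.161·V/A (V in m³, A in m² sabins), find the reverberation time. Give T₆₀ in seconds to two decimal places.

1.25 s

A = Σ Sᵢαᵢ = 282·0.05 + 282·0.54 + 551·0.21 = 282.09 m².
T₆₀ = 0.161 × 2191 / 282.09 = 1.250 s.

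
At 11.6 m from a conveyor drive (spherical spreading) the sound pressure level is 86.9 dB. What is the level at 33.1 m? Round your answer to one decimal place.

77.8 dB

Spherical spreading from a point source gives a 20·log₁₀(r₂/r₁) drop.
L₂ = 86.9 − 20·log₁₀(33.1/11.6) = 86.9 − 9.107 = 77.79 dB.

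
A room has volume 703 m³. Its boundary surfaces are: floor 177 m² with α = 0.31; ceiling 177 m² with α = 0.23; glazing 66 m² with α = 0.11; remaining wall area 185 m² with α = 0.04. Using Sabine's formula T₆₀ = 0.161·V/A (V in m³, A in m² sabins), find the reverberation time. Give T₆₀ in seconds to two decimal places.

1.03 s

Total absorption A = 177·0.31 + 177·0.23 + 66·0.11 + 185·0.04 = 110.24 m² sabins.
T₆₀ = 0.161 × 703 / 110.24 = 1.027 s.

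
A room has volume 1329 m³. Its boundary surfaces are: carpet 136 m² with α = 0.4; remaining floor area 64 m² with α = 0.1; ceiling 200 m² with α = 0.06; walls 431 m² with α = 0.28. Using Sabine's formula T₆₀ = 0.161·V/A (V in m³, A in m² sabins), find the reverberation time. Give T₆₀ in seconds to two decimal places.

1.11 s

Summing Sᵢαᵢ: 136·0.4 + 64·0.1 + 200·0.06 + 431·0.28 = 193.48 m².
T₆₀ = 0.161·V/A = 0.161·1329/193.48 = 1.106 s.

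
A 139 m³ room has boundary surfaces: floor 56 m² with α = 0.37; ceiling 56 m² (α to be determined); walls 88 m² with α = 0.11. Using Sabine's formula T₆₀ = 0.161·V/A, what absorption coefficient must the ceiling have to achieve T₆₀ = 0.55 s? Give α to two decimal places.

0.18

From T₆₀ = 0.161·V/A, the target T₆₀ = 0.55 s needs A = 0.161·139/0.55 = 40.69 m².
Absorption from the other surfaces = 56·0.37 + 88·0.11 = 30.40 m², so the ceiling must supply 10.29 m² over 56 m².
α = 10.29/56 = 0.184.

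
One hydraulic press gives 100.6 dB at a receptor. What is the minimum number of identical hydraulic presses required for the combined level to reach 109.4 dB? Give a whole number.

The shortfall is 109.4 − 100.6 = 8.8 dB, and N units add 10·log₁₀ N, so need 10·log₁₀ N ≥ 8.8.
N ≥ 10^(8.8/10) = 7.586, so N = 8.

8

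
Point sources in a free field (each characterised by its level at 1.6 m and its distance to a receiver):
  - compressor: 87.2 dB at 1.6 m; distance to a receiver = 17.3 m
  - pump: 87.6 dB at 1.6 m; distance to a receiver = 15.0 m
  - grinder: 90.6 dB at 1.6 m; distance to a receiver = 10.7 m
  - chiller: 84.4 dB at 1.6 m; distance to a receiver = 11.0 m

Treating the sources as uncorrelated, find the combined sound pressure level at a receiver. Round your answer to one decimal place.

Propagate each source to the receiver with L = L_ref − 20·log₁₀(r/r_ref), then add intensities.
compressor: 87.2 − 20·log₁₀(17.3/1.6) = 87.2 − 20.68 = 66.52 dB.
pump: 87.6 − 20·log₁₀(15.0/1.6) = 87.6 − 19.44 = 68.16 dB.
grinder: 90.6 − 20·log₁₀(10.7/1.6) = 90.6 − 16.51 = 74.09 dB.
chiller: 84.4 − 20·log₁₀(11.0/1.6) = 84.4 − 16.75 = 67.65 dB.
Σ 10^(L/10) = 4.254e+07 → L_total = 10·log₁₀(4.254e+07) = 76.29 dB.

76.3 dB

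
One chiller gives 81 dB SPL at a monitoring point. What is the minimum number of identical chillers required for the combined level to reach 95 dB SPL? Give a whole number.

26

The shortfall is 95 − 81 = 14.0 dB, and N units add 10·log₁₀ N, so need 10·log₁₀ N ≥ 14.0.
N ≥ 10^(14.0/10) = 25.119, so N = 26.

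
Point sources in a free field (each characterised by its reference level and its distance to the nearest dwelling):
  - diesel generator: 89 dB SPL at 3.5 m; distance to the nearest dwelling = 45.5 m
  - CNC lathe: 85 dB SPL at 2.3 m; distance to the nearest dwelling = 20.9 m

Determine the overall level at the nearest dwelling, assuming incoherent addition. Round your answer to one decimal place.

Apply inverse-square spreading to bring every level to the receiver, then sum 10^(L/10).
diesel generator: 89 − 20·log₁₀(45.5/3.5) = 89 − 22.28 = 66.72 dB SPL.
CNC lathe: 85 − 20·log₁₀(20.9/2.3) = 85 − 19.17 = 65.83 dB SPL.
Σ 10^(L/10) = 8.530e+06 → L_total = 10·log₁₀(8.530e+06) = 69.31 dB SPL.

69.3 dB SPL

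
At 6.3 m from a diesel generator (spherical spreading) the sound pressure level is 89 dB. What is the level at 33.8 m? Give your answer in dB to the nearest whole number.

For a point source, L₂ = L₁ − 20·log₁₀(r₂/r₁).
L₂ = 89 − 20·log₁₀(33.8/6.3) = 89 − 14.592 = 74.41 dB.

74 dB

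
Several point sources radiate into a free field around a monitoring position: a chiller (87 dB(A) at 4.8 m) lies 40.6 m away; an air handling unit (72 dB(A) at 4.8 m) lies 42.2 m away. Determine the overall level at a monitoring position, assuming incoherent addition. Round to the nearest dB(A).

69 dB(A)

Apply inverse-square spreading to bring every level to the receiver, then sum 10^(L/10).
chiller: 87 − 20·log₁₀(40.6/4.8) = 87 − 18.55 = 68.45 dB(A).
air handling unit: 72 − 20·log₁₀(42.2/4.8) = 72 − 18.88 = 53.12 dB(A).
Σ 10^(L/10) = 7.210e+06 → L_total = 10·log₁₀(7.210e+06) = 68.58 dB(A).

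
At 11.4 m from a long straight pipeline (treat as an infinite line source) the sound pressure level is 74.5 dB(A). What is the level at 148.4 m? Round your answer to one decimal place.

Cylindrical spreading from a line source gives a 10·log₁₀(r₂/r₁) drop.
L₂ = 74.5 − 10·log₁₀(148.4/11.4) = 74.5 − 11.145 = 63.35 dB(A).

63.4 dB(A)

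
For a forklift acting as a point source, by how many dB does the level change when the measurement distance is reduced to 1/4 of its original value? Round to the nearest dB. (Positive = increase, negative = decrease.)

Point-source spreading: ΔL = −20·log₁₀(r₂/r₁).
ΔL = −20·log₁₀(0.25) = +12.04 dB.

+12 dB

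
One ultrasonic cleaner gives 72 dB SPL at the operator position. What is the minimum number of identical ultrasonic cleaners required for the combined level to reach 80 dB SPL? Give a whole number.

Need L₁ + 10·log₁₀ N ≥ 80, i.e. log₁₀ N ≥ 0.80.
N ≥ 10^(8.0/10) = 6.310, so N = 7.

7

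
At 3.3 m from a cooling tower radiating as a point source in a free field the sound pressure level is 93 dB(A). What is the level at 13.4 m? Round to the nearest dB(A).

81 dB(A)

Point-source attenuation: ΔL = 20·log₁₀(r₂/r₁) = 20·log₁₀(13.4/3.3) = 12.172 dB.
L₂ = 93 − 20·log₁₀(13.4/3.3) = 93 − 12.172 = 80.83 dB(A).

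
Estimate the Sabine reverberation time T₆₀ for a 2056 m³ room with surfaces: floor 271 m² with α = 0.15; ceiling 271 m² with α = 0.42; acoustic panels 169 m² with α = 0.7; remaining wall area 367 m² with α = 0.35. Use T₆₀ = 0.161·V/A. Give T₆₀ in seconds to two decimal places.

0.83 s

A = Σ Sᵢαᵢ = 271·0.15 + 271·0.42 + 169·0.7 + 367·0.35 = 401.22 m².
T₆₀ = 0.161·V/A = 0.161·2056/401.22 = 0.825 s.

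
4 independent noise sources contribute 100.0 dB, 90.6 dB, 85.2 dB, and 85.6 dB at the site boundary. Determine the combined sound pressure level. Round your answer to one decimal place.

100.7 dB

For uncorrelated sources the intensities add, so convert each level to linear form, sum, and take 10·log₁₀ of the total.
Σ 10^(L/10) = 10^(100.0/10) + 10^(90.6/10) + 10^(85.2/10) + 10^(85.6/10) = 1.184e+10.
L_total = 10·log₁₀(1.184e+10) = 100.73 dB.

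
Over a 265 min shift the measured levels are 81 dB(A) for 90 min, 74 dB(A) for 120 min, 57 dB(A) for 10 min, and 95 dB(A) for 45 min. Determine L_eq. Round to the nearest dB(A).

88 dB(A)

Weight each interval's intensity by its duration and average over T = 265 min:
Σ tᵢ·10^(Lᵢ/10) = 90·10^(81/10) + 120·10^(74/10) + 10·10^(57/10) + 45·10^(95/10) = 1.567e+11.
L_eq = 10·log₁₀(1.567e+11/265) = 87.72 dB(A).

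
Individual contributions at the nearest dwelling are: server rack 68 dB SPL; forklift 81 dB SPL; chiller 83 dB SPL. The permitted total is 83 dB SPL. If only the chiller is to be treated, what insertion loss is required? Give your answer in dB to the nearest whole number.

5 dB

Everything except the chiller sums to 10^(68/10) + 10^(81/10) = 1.322e+08 in linear terms, 81.21 dB SPL.
To meet 83 dB SPL overall, the treated chiller may contribute at most 10^(83/10) − 1.322e+08 = 6.732e+07, i.e. 78.28 dB SPL.
Required insertion loss = 83 − 78.28 = 4.72 dB.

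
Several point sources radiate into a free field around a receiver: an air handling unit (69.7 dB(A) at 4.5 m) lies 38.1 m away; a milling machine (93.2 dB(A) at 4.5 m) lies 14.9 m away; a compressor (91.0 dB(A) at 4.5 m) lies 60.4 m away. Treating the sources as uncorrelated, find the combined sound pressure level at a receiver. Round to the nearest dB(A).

83 dB(A)

Propagate each source to the receiver with L = L_ref − 20·log₁₀(r/r_ref), then add intensities.
air handling unit: 69.7 − 20·log₁₀(38.1/4.5) = 69.7 − 18.55 = 51.15 dB(A).
milling machine: 93.2 − 20·log₁₀(14.9/4.5) = 93.2 − 10.40 = 82.80 dB(A).
compressor: 91.0 − 20·log₁₀(60.4/4.5) = 91.0 − 22.56 = 68.44 dB(A).
Σ 10^(L/10) = 1.977e+08 → L_total = 10·log₁₀(1.977e+08) = 82.96 dB(A).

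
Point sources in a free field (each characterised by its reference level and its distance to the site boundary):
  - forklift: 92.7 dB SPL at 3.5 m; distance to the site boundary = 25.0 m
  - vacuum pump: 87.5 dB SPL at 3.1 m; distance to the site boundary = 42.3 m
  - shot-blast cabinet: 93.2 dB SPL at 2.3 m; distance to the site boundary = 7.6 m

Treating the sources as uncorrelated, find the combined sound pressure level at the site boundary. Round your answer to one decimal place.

Propagate each source to the receiver with L = L_ref − 20·log₁₀(r/r_ref), then add intensities.
forklift: 92.7 − 20·log₁₀(25.0/3.5) = 92.7 − 17.08 = 75.62 dB SPL.
vacuum pump: 87.5 − 20·log₁₀(42.3/3.1) = 87.5 − 22.70 = 64.80 dB SPL.
shot-blast cabinet: 93.2 − 20·log₁₀(7.6/2.3) = 93.2 − 10.38 = 82.82 dB SPL.
Σ 10^(L/10) = 2.309e+08 → L_total = 10·log₁₀(2.309e+08) = 83.63 dB SPL.

83.6 dB SPL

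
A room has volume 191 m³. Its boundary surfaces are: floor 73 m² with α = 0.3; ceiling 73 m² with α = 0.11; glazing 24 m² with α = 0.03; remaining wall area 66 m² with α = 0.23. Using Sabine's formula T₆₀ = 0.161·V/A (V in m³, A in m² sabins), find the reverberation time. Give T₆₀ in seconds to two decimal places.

Total absorption A = 73·0.3 + 73·0.11 + 24·0.03 + 66·0.23 = 45.83 m² sabins.
T₆₀ = 0.161·V/A = 0.161·191/45.83 = 0.671 s.

0.67 s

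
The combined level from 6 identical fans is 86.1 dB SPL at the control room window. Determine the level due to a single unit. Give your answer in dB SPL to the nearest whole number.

Dividing the total intensity by 6 lowers the level by 10·log₁₀ 6 = 7.782 dB: L₁ = 86.1 − 7.782.

78 dB SPL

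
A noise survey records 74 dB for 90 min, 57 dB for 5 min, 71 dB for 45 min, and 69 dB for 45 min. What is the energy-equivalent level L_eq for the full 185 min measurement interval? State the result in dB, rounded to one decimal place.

Weight each interval's intensity by its duration and average over T = 185 min:
Σ tᵢ·10^(Lᵢ/10) = 90·10^(74/10) + 5·10^(57/10) + 45·10^(71/10) + 45·10^(69/10) = 3.187e+09.
L_eq = 10·log₁₀(3.187e+09/185) = 72.36 dB.

72.4 dB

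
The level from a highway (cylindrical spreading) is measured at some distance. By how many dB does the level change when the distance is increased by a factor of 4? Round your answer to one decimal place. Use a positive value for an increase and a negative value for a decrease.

A line source loses 3 dB per doubling of distance; generally ΔL = −10·log₁₀(r₂/r₁).
ΔL = −10·log₁₀(4) = -6.02 dB.

-6.0 dB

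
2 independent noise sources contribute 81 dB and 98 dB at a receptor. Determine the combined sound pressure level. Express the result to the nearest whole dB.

98 dB

For uncorrelated sources the intensities add, so convert each level to linear form, sum, and take 10·log₁₀ of the total.
Σ 10^(L/10) = 10^(81/10) + 10^(98/10) = 6.435e+09.
L_total = 10·log₁₀(6.435e+09) = 98.09 dB.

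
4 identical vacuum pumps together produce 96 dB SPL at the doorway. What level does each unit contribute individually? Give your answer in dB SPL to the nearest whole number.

90 dB SPL

4 equal contributions raise the level by 10·log₁₀ 4 = 6.021 dB, so each unit alone gives 96 − 6.021.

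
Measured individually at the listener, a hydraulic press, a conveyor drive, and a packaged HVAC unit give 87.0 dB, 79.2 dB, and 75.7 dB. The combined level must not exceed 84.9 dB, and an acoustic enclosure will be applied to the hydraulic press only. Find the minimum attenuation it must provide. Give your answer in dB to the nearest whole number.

Fixed contribution from the other sources: Σ 10^(L/10) = 10^(79.2/10) + 10^(75.7/10) = 1.203e+08 (80.80 dB).
The limit corresponds to 10^(84.9/10) = 3.090e+08; subtracting the fixed part leaves 1.887e+08 for the hydraulic press, i.e. 82.76 dB.
Required insertion loss = 87.0 − 82.76 = 4.24 dB.

4 dB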